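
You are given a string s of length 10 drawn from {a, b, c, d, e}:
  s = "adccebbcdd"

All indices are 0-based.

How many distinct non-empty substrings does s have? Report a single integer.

rank→(start, suffix):
  0 → (0, 'adccebbcdd')
  1 → (5, 'bbcdd')
  2 → (6, 'bcdd')
  3 → (2, 'ccebbcdd')
  4 → (7, 'cdd')
  5 → (3, 'cebbcdd')
  6 → (9, 'd')
  7 → (1, 'dccebbcdd')
  8 → (8, 'dd')
  9 → (4, 'ebbcdd')

SA = [0, 5, 6, 2, 7, 3, 9, 1, 8, 4]
[i] adj suffixes → lcp
  [1] 0/5 → 0 ('')
  [2] 5/6 → 1 ('b')
  [3] 6/2 → 0 ('')
  [4] 2/7 → 1 ('c')
  [5] 7/3 → 1 ('c')
  [6] 3/9 → 0 ('')
  [7] 9/1 → 1 ('d')
  [8] 1/8 → 1 ('d')
  [9] 8/4 → 0 ('')

n(n+1)/2 = 10·11/2 = 55
Σ LCP = 0 + 0 + 1 + 0 + 1 + 1 + 0 + 1 + 1 + 0 = 5
distinct = 55 − 5 = 50

50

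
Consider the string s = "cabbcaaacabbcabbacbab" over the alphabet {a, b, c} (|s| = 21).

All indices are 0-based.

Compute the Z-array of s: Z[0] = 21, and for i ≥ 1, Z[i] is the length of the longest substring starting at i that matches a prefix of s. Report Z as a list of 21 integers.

[21, 0, 0, 0, 2, 0, 0, 0, 6, 0, 0, 0, 4, 0, 0, 0, 0, 1, 0, 0, 0]

Z[0]=21
i=1: fresh scan; Z[1]=0
i=2: fresh scan; Z[2]=0
i=3: fresh scan; Z[3]=0
i=4: fresh scan; Z[4]=2 extend→box=[4,6)
i=5: min(r-i=1, Z[1]=0)=0; Z[5]=0
i=6: fresh scan; Z[6]=0
i=7: fresh scan; Z[7]=0
i=8: fresh scan; Z[8]=6 extend→box=[8,14)
i=9: min(r-i=5, Z[1]=0)=0; Z[9]=0
i=10: min(r-i=4, Z[2]=0)=0; Z[10]=0
i=11: min(r-i=3, Z[3]=0)=0; Z[11]=0
i=12: min(r-i=2, Z[4]=2)=2; Z[12]=4 extend→box=[12,16)
i=13: min(r-i=3, Z[1]=0)=0; Z[13]=0
i=14: min(r-i=2, Z[2]=0)=0; Z[14]=0
i=15: min(r-i=1, Z[3]=0)=0; Z[15]=0
i=16: fresh scan; Z[16]=0
i=17: fresh scan; Z[17]=1 extend→box=[17,18)
i=18: fresh scan; Z[18]=0
i=19: fresh scan; Z[19]=0
i=20: fresh scan; Z[20]=0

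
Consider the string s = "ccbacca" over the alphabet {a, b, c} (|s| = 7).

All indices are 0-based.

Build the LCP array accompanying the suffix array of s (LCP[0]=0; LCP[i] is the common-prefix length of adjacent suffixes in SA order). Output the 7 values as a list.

sorted suffixes:
  #0 SA[0]=6  'a'
  #1 SA[1]=3  'acca'
  #2 SA[2]=2  'bacca'
  #3 SA[3]=5  'ca'
  #4 SA[4]=1  'cbacca'
  #5 SA[5]=4  'cca'
  #6 SA[6]=0  'ccbacca'

SA = [6, 3, 2, 5, 1, 4, 0]
i: (SA[i-1],SA[i]) lcp shared
  1: (6,3) 1 'a'
  2: (3,2) 0 ''
  3: (2,5) 0 ''
  4: (5,1) 1 'c'
  5: (1,4) 1 'c'
  6: (4,0) 2 'cc'

[0, 1, 0, 0, 1, 1, 2]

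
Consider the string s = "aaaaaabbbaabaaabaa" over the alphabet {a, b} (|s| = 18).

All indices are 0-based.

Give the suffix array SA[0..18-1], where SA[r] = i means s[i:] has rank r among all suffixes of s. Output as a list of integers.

[17, 16, 0, 1, 2, 12, 3, 13, 9, 4, 14, 10, 5, 15, 11, 8, 7, 6]

sorted suffixes:
  #0 SA[0]=17  'a'
  #1 SA[1]=16  'aa'
  #2 SA[2]=0  'aaaaaabbbaabaaabaa'
  #3 SA[3]=1  'aaaaabbbaabaaabaa'
  #4 SA[4]=2  'aaaabbbaabaaabaa'
  #5 SA[5]=12  'aaabaa'
  #6 SA[6]=3  'aaabbbaabaaabaa'
  #7 SA[7]=13  'aabaa'
  #8 SA[8]=9  'aabaaabaa'
  #9 SA[9]=4  'aabbbaabaaabaa'
  #10 SA[10]=14  'abaa'
  #11 SA[11]=10  'abaaabaa'
  #12 SA[12]=5  'abbbaabaaabaa'
  #13 SA[13]=15  'baa'
  #14 SA[14]=11  'baaabaa'
  #15 SA[15]=8  'baabaaabaa'
  #16 SA[16]=7  'bbaabaaabaa'
  #17 SA[17]=6  'bbbaabaaabaa'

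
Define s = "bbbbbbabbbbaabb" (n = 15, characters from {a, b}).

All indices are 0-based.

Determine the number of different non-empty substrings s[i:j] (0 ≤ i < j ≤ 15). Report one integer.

84

rank | idx | suffix
   0 |  11 | aabb
   1 |  12 | abb
   2 |   6 | abbbbaabb
   3 |  14 | b
   4 |  10 | baabb
   5 |   5 | babbbbaabb
   6 |  13 | bb
   7 |   9 | bbaabb
   8 |   4 | bbabbbbaabb
   9 |   8 | bbbaabb
  10 |   3 | bbbabbbbaabb
  11 |   7 | bbbbaabb
  12 |   2 | bbbbabbbbaabb
  13 |   1 | bbbbbabbbbaabb
  14 |   0 | bbbbbbabbbbaabb

SA = [11, 12, 6, 14, 10, 5, 13, 9, 4, 8, 3, 7, 2, 1, 0]
rank  pair      lcp
   1  s[11:],s[12:]  1  'a'
   2  s[12:],s[6:]  3  'abb'
   3  s[6:],s[14:]  0  ''
   4  s[14:],s[10:]  1  'b'
   5  s[10:],s[5:]  2  'ba'
   6  s[5:],s[13:]  1  'b'
   7  s[13:],s[9:]  2  'bb'
   8  s[9:],s[4:]  3  'bba'
   9  s[4:],s[8:]  2  'bb'
  10  s[8:],s[3:]  4  'bbba'
  11  s[3:],s[7:]  3  'bbb'
  12  s[7:],s[2:]  5  'bbbba'
  13  s[2:],s[1:]  4  'bbbb'
  14  s[1:],s[0:]  5  'bbbbb'

n(n+1)/2 = 15·16/2 = 120
Σ LCP = 0 + 1 + 3 + 0 + 1 + 2 + 1 + 2 + 3 + 2 + 4 + 3 + 5 + 4 + 5 = 36
distinct = 120 − 36 = 84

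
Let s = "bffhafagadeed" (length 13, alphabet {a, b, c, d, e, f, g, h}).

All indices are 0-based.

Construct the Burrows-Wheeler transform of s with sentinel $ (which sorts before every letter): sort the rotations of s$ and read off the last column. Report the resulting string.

dghf$eaedabfaf

rank  rotation        last
    0  $bffhafagadeed  d
    1  adeed$bffhafag  g
    2  afagadeed$bffh  h
    3  agadeed$bffhaf  f
    4  bffhafagadeed$  $
    5  d$bffhafagadee  e
    6  deed$bffhafaga  a
    7  ed$bffhafagade  e
    8  eed$bffhafagad  d
    9  fagadeed$bffha  a
   10  ffhafagadeed$b  b
   11  fhafagadeed$bf  f
   12  gadeed$bffhafa  a
   13  hafagadeed$bff  f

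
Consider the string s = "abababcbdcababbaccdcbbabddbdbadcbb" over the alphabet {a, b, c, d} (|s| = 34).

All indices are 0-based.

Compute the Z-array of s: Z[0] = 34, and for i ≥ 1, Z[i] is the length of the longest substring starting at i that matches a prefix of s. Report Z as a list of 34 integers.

[34, 0, 4, 0, 2, 0, 0, 0, 0, 0, 4, 0, 2, 0, 0, 1, 0, 0, 0, 0, 0, 0, 2, 0, 0, 0, 0, 0, 0, 1, 0, 0, 0, 0]

Z[0]=34
i=1: fresh scan; Z[1]=0
i=2: fresh scan; Z[2]=4 grow→box=[2,6)
i=3: min(r-i=3, Z[1]=0)=0; Z[3]=0
i=4: min(r-i=2, Z[2]=4)=2; Z[4]=2
i=5: min(r-i=1, Z[3]=0)=0; Z[5]=0
i=6: fresh scan; Z[6]=0
i=7: fresh scan; Z[7]=0
i=8: fresh scan; Z[8]=0
i=9: fresh scan; Z[9]=0
i=10: fresh scan; Z[10]=4 grow→box=[10,14)
i=11: min(r-i=3, Z[1]=0)=0; Z[11]=0
i=12: min(r-i=2, Z[2]=4)=2; Z[12]=2
i=13: min(r-i=1, Z[3]=0)=0; Z[13]=0
i=14: fresh scan; Z[14]=0
i=15: fresh scan; Z[15]=1 grow→box=[15,16)
i=16: fresh scan; Z[16]=0
i=17: fresh scan; Z[17]=0
i=18: fresh scan; Z[18]=0
i=19: fresh scan; Z[19]=0
i=20: fresh scan; Z[20]=0
i=21: fresh scan; Z[21]=0
i=22: fresh scan; Z[22]=2 grow→box=[22,24)
i=23: min(r-i=1, Z[1]=0)=0; Z[23]=0
i=24: fresh scan; Z[24]=0
i=25: fresh scan; Z[25]=0
i=26: fresh scan; Z[26]=0
i=27: fresh scan; Z[27]=0
i=28: fresh scan; Z[28]=0
i=29: fresh scan; Z[29]=1 grow→box=[29,30)
i=30: fresh scan; Z[30]=0
i=31: fresh scan; Z[31]=0
i=32: fresh scan; Z[32]=0
i=33: fresh scan; Z[33]=0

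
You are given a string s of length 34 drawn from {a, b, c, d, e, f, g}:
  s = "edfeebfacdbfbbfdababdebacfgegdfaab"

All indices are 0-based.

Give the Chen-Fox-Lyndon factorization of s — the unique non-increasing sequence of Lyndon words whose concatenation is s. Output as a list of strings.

emit factor 1: 'e' (i=0, period=1)
emit factor 2: 'dfee' (i=1, period=4)
emit factor 3: 'bf' (i=5, period=2)
emit factor 4: 'acdbfbbfd' (i=7, period=9)
emit factor 5: 'ababdebacfgegdf' (i=16, period=15)
emit factor 6: 'aab' (i=31, period=3)

["e", "dfee", "bf", "acdbfbbfd", "ababdebacfgegdf", "aab"]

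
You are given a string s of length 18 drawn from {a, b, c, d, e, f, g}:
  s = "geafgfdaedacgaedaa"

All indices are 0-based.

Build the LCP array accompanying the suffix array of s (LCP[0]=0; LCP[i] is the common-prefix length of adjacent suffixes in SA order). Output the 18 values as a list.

sorted suffixes:
  #0 SA[0]=17  'a'
  #1 SA[1]=16  'aa'
  #2 SA[2]=10  'acgaedaa'
  #3 SA[3]=13  'aedaa'
  #4 SA[4]=7  'aedacgaedaa'
  #5 SA[5]=2  'afgfdaedacgaedaa'
  #6 SA[6]=11  'cgaedaa'
  #7 SA[7]=15  'daa'
  #8 SA[8]=9  'dacgaedaa'
  #9 SA[9]=6  'daedacgaedaa'
  #10 SA[10]=1  'eafgfdaedacgaedaa'
  #11 SA[11]=14  'edaa'
  #12 SA[12]=8  'edacgaedaa'
  #13 SA[13]=5  'fdaedacgaedaa'
  #14 SA[14]=3  'fgfdaedacgaedaa'
  #15 SA[15]=12  'gaedaa'
  #16 SA[16]=0  'geafgfdaedacgaedaa'
  #17 SA[17]=4  'gfdaedacgaedaa'

SA = [17, 16, 10, 13, 7, 2, 11, 15, 9, 6, 1, 14, 8, 5, 3, 12, 0, 4]
[i] adj suffixes → lcp
  [1] 17/16 → 1 ('a')
  [2] 16/10 → 1 ('a')
  [3] 10/13 → 1 ('a')
  [4] 13/7 → 4 ('aeda')
  [5] 7/2 → 1 ('a')
  [6] 2/11 → 0 ('')
  [7] 11/15 → 0 ('')
  [8] 15/9 → 2 ('da')
  [9] 9/6 → 2 ('da')
  [10] 6/1 → 0 ('')
  [11] 1/14 → 1 ('e')
  [12] 14/8 → 3 ('eda')
  [13] 8/5 → 0 ('')
  [14] 5/3 → 1 ('f')
  [15] 3/12 → 0 ('')
  [16] 12/0 → 1 ('g')
  [17] 0/4 → 1 ('g')

[0, 1, 1, 1, 4, 1, 0, 0, 2, 2, 0, 1, 3, 0, 1, 0, 1, 1]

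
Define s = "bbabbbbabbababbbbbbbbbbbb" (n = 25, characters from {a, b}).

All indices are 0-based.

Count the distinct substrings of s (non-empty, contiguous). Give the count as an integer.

sorted suffixes:
  #0 SA[0]=10  'ababbbbbbbbbbbb'
  #1 SA[1]=7  'abbababbbbbbbbbbbb'
  #2 SA[2]=2  'abbbbabbababbbbbbbbbbbb'
  #3 SA[3]=12  'abbbbbbbbbbbb'
  #4 SA[4]=24  'b'
  #5 SA[5]=9  'bababbbbbbbbbbbb'
  #6 SA[6]=6  'babbababbbbbbbbbbbb'
  #7 SA[7]=1  'babbbbabbababbbbbbbbbbbb'
  #8 SA[8]=11  'babbbbbbbbbbbb'
  #9 SA[9]=23  'bb'
  #10 SA[10]=8  'bbababbbbbbbbbbbb'
  #11 SA[11]=5  'bbabbababbbbbbbbbbbb'
  #12 SA[12]=0  'bbabbbbabbababbbbbbbbbbbb'
  #13 SA[13]=22  'bbb'
  #14 SA[14]=4  'bbbabbababbbbbbbbbbbb'
  #15 SA[15]=21  'bbbb'
  #16 SA[16]=3  'bbbbabbababbbbbbbbbbbb'
  #17 SA[17]=20  'bbbbb'
  #18 SA[18]=19  'bbbbbb'
  #19 SA[19]=18  'bbbbbbb'
  #20 SA[20]=17  'bbbbbbbb'
  #21 SA[21]=16  'bbbbbbbbb'
  #22 SA[22]=15  'bbbbbbbbbb'
  #23 SA[23]=14  'bbbbbbbbbbb'
  #24 SA[24]=13  'bbbbbbbbbbbb'

SA = [10, 7, 2, 12, 24, 9, 6, 1, 11, 23, 8, 5, 0, 22, 4, 21, 3, 20, 19, 18, 17, 16, 15, 14, 13]
rank  pair      lcp
   1  s[10:],s[7:]  2  'ab'
   2  s[7:],s[2:]  3  'abb'
   3  s[2:],s[12:]  5  'abbbb'
   4  s[12:],s[24:]  0  ''
   5  s[24:],s[9:]  1  'b'
   6  s[9:],s[6:]  3  'bab'
   7  s[6:],s[1:]  4  'babb'
   8  s[1:],s[11:]  6  'babbbb'
   9  s[11:],s[23:]  1  'b'
  10  s[23:],s[8:]  2  'bb'
  11  s[8:],s[5:]  4  'bbab'
  12  s[5:],s[0:]  5  'bbabb'
  13  s[0:],s[22:]  2  'bb'
  14  s[22:],s[4:]  3  'bbb'
  15  s[4:],s[21:]  3  'bbb'
  16  s[21:],s[3:]  4  'bbbb'
  17  s[3:],s[20:]  4  'bbbb'
  18  s[20:],s[19:]  5  'bbbbb'
  19  s[19:],s[18:]  6  'bbbbbb'
  20  s[18:],s[17:]  7  'bbbbbbb'
  21  s[17:],s[16:]  8  'bbbbbbbb'
  22  s[16:],s[15:]  9  'bbbbbbbbb'
  23  s[15:],s[14:]  10  'bbbbbbbbbb'
  24  s[14:],s[13:]  11  'bbbbbbbbbbb'

n(n+1)/2 = 25·26/2 = 325
Σ LCP = 0 + 2 + 3 + 5 + 0 + 1 + 3 + 4 + 6 + 1 + 2 + 4 + 5 + 2 + 3 + 3 + 4 + 4 + 5 + 6 + 7 + 8 + 9 + 10 + 11 = 108
distinct = 325 − 108 = 217

217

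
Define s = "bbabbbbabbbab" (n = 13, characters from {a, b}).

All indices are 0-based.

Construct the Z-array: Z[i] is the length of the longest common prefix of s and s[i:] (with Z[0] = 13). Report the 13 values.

Z[0]=13
i=1: fresh scan; Z[1]=1 extend→box=[1,2)
i=2: fresh scan; Z[2]=0
i=3: fresh scan; Z[3]=2 extend→box=[3,5)
i=4: min(r-i=1, Z[1]=1)=1; Z[4]=2 extend→box=[4,6)
i=5: min(r-i=1, Z[1]=1)=1; Z[5]=6 extend→box=[5,11)
i=6: min(r-i=5, Z[1]=1)=1; Z[6]=1
i=7: min(r-i=4, Z[2]=0)=0; Z[7]=0
i=8: min(r-i=3, Z[3]=2)=2; Z[8]=2
i=9: min(r-i=2, Z[4]=2)=2; Z[9]=4 extend→box=[9,13)
i=10: min(r-i=3, Z[1]=1)=1; Z[10]=1
i=11: min(r-i=2, Z[2]=0)=0; Z[11]=0
i=12: min(r-i=1, Z[3]=2)=1; Z[12]=1

[13, 1, 0, 2, 2, 6, 1, 0, 2, 4, 1, 0, 1]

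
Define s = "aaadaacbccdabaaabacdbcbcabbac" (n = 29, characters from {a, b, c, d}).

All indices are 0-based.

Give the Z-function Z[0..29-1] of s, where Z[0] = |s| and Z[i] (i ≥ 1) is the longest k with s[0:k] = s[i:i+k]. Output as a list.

Z[0]=29
i=1: fresh scan; Z[1]=2 grow→box=[1,3)
i=2: min(r-i=1, Z[1]=2)=1; Z[2]=1
i=3: fresh scan; Z[3]=0
i=4: fresh scan; Z[4]=2 grow→box=[4,6)
i=5: min(r-i=1, Z[1]=2)=1; Z[5]=1
i=6: fresh scan; Z[6]=0
i=7: fresh scan; Z[7]=0
i=8: fresh scan; Z[8]=0
i=9: fresh scan; Z[9]=0
i=10: fresh scan; Z[10]=0
i=11: fresh scan; Z[11]=1 grow→box=[11,12)
i=12: fresh scan; Z[12]=0
i=13: fresh scan; Z[13]=3 grow→box=[13,16)
i=14: min(r-i=2, Z[1]=2)=2; Z[14]=2
i=15: min(r-i=1, Z[2]=1)=1; Z[15]=1
i=16: fresh scan; Z[16]=0
i=17: fresh scan; Z[17]=1 grow→box=[17,18)
i=18: fresh scan; Z[18]=0
i=19: fresh scan; Z[19]=0
i=20: fresh scan; Z[20]=0
i=21: fresh scan; Z[21]=0
i=22: fresh scan; Z[22]=0
i=23: fresh scan; Z[23]=0
i=24: fresh scan; Z[24]=1 grow→box=[24,25)
i=25: fresh scan; Z[25]=0
i=26: fresh scan; Z[26]=0
i=27: fresh scan; Z[27]=1 grow→box=[27,28)
i=28: fresh scan; Z[28]=0

[29, 2, 1, 0, 2, 1, 0, 0, 0, 0, 0, 1, 0, 3, 2, 1, 0, 1, 0, 0, 0, 0, 0, 0, 1, 0, 0, 1, 0]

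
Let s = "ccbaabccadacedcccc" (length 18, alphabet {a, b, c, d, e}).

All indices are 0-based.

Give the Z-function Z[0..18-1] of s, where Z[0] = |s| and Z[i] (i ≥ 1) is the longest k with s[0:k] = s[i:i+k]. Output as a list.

Z[0]=18
i=1: fresh scan; Z[1]=1 extend→box=[1,2)
i=2: fresh scan; Z[2]=0
i=3: fresh scan; Z[3]=0
i=4: fresh scan; Z[4]=0
i=5: fresh scan; Z[5]=0
i=6: fresh scan; Z[6]=2 extend→box=[6,8)
i=7: min(r-i=1, Z[1]=1)=1; Z[7]=1
i=8: fresh scan; Z[8]=0
i=9: fresh scan; Z[9]=0
i=10: fresh scan; Z[10]=0
i=11: fresh scan; Z[11]=1 extend→box=[11,12)
i=12: fresh scan; Z[12]=0
i=13: fresh scan; Z[13]=0
i=14: fresh scan; Z[14]=2 extend→box=[14,16)
i=15: min(r-i=1, Z[1]=1)=1; Z[15]=2 extend→box=[15,17)
i=16: min(r-i=1, Z[1]=1)=1; Z[16]=2 extend→box=[16,18)
i=17: min(r-i=1, Z[1]=1)=1; Z[17]=1

[18, 1, 0, 0, 0, 0, 2, 1, 0, 0, 0, 1, 0, 0, 2, 2, 2, 1]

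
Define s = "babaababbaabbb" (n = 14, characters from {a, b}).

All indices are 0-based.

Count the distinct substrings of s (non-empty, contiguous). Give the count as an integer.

78

rank | idx | suffix
   0 |   3 | aababbaabbb
   1 |   9 | aabbb
   2 |   1 | abaababbaabbb
   3 |   4 | ababbaabbb
   4 |   6 | abbaabbb
   5 |  10 | abbb
   6 |  13 | b
   7 |   2 | baababbaabbb
   8 |   8 | baabbb
   9 |   0 | babaababbaabbb
  10 |   5 | babbaabbb
  11 |  12 | bb
  12 |   7 | bbaabbb
  13 |  11 | bbb

SA = [3, 9, 1, 4, 6, 10, 13, 2, 8, 0, 5, 12, 7, 11]
[i] adj suffixes → lcp
  [1] 3/9 → 3 ('aab')
  [2] 9/1 → 1 ('a')
  [3] 1/4 → 3 ('aba')
  [4] 4/6 → 2 ('ab')
  [5] 6/10 → 3 ('abb')
  [6] 10/13 → 0 ('')
  [7] 13/2 → 1 ('b')
  [8] 2/8 → 4 ('baab')
  [9] 8/0 → 2 ('ba')
  [10] 0/5 → 3 ('bab')
  [11] 5/12 → 1 ('b')
  [12] 12/7 → 2 ('bb')
  [13] 7/11 → 2 ('bb')

n(n+1)/2 = 14·15/2 = 105
Σ LCP = 0 + 3 + 1 + 3 + 2 + 3 + 0 + 1 + 4 + 2 + 3 + 1 + 2 + 2 = 27
distinct = 105 − 27 = 78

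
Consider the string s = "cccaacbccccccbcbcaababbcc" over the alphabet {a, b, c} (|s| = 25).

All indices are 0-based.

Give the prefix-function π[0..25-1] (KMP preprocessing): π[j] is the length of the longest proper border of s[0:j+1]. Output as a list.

[0, 1, 2, 0, 0, 1, 0, 1, 2, 3, 3, 3, 3, 0, 1, 0, 1, 0, 0, 0, 0, 0, 0, 1, 2]

π[0] = 0
j=1 s[j]='c': π[1]=1 (border 'c')
j=2 s[j]='c': π[2]=2 (border 'cc')
j=3 s[j]='a': k: 2→1→0; π[3]=0 (border '')
j=4 s[j]='a': π[4]=0 (border '')
j=5 s[j]='c': π[5]=1 (border 'c')
j=6 s[j]='b': k: 1→0; π[6]=0 (border '')
j=7 s[j]='c': π[7]=1 (border 'c')
j=8 s[j]='c': π[8]=2 (border 'cc')
j=9 s[j]='c': π[9]=3 (border 'ccc')
j=10 s[j]='c': k: 3→2; π[10]=3 (border 'ccc')
j=11 s[j]='c': k: 3→2; π[11]=3 (border 'ccc')
j=12 s[j]='c': k: 3→2; π[12]=3 (border 'ccc')
j=13 s[j]='b': k: 3→2→1→0; π[13]=0 (border '')
j=14 s[j]='c': π[14]=1 (border 'c')
j=15 s[j]='b': k: 1→0; π[15]=0 (border '')
j=16 s[j]='c': π[16]=1 (border 'c')
j=17 s[j]='a': k: 1→0; π[17]=0 (border '')
j=18 s[j]='a': π[18]=0 (border '')
j=19 s[j]='b': π[19]=0 (border '')
j=20 s[j]='a': π[20]=0 (border '')
j=21 s[j]='b': π[21]=0 (border '')
j=22 s[j]='b': π[22]=0 (border '')
j=23 s[j]='c': π[23]=1 (border 'c')
j=24 s[j]='c': π[24]=2 (border 'cc')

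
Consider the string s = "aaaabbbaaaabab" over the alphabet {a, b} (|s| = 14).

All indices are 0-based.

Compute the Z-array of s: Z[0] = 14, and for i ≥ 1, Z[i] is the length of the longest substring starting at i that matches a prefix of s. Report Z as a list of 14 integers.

[14, 3, 2, 1, 0, 0, 0, 5, 3, 2, 1, 0, 1, 0]

Z[0]=14
i=1: outside box; Z[1]=3 scan→box=[1,4)
i=2: min(r-i=2, Z[1]=3)=2; Z[2]=2
i=3: min(r-i=1, Z[2]=2)=1; Z[3]=1
i=4: outside box; Z[4]=0
i=5: outside box; Z[5]=0
i=6: outside box; Z[6]=0
i=7: outside box; Z[7]=5 scan→box=[7,12)
i=8: min(r-i=4, Z[1]=3)=3; Z[8]=3
i=9: min(r-i=3, Z[2]=2)=2; Z[9]=2
i=10: min(r-i=2, Z[3]=1)=1; Z[10]=1
i=11: min(r-i=1, Z[4]=0)=0; Z[11]=0
i=12: outside box; Z[12]=1 scan→box=[12,13)
i=13: outside box; Z[13]=0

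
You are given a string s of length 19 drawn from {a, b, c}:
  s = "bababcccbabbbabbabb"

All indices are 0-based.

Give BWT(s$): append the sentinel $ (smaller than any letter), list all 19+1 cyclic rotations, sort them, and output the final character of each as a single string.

rank  rotation              last
    0  $bababcccbabbbabbabb  b
    1  ababcccbabbbabbabb$b  b
    2  abb$bababcccbabbbabb  b
    3  abbabb$bababcccbabbb  b
    4  abbbabbabb$bababcccb  b
    5  abcccbabbbabbabb$bab  b
    6  b$bababcccbabbbabbab  b
    7  bababcccbabbbabbabb$  $
    8  babb$bababcccbabbbab  b
    9  babbabb$bababcccbabb  b
   10  babbbabbabb$bababccc  c
   11  babcccbabbbabbabb$ba  a
   12  bb$bababcccbabbbabba  a
   13  bbabb$bababcccbabbba  a
   14  bbabbabb$bababcccbab  b
   15  bbbabbabb$bababcccba  a
   16  bcccbabbbabbabb$baba  a
   17  cbabbbabbabb$bababcc  c
   18  ccbabbbabbabb$bababc  c
   19  cccbabbbabbabb$babab  b

bbbbbbb$bbcaaabaaccb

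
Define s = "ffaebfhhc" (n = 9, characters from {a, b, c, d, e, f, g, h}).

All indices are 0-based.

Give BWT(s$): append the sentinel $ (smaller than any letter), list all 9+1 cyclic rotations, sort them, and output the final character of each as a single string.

rank  rotation    last
    0  $ffaebfhhc  c
    1  aebfhhc$ff  f
    2  bfhhc$ffae  e
    3  c$ffaebfhh  h
    4  ebfhhc$ffa  a
    5  faebfhhc$f  f
    6  ffaebfhhc$  $
    7  fhhc$ffaeb  b
    8  hc$ffaebfh  h
    9  hhc$ffaebf  f

cfehaf$bhf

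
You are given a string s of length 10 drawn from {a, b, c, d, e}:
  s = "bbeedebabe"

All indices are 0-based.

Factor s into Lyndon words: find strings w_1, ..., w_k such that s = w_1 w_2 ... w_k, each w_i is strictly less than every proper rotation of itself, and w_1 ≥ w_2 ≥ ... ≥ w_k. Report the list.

["bbeede", "b", "abe"]

emit factor 1: 'bbeede' (i=0, period=6)
emit factor 2: 'b' (i=6, period=1)
emit factor 3: 'abe' (i=7, period=3)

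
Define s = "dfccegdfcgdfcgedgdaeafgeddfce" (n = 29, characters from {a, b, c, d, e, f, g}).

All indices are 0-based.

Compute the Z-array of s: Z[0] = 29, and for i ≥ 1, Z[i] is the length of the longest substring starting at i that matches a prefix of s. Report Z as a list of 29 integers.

[29, 0, 0, 0, 0, 0, 3, 0, 0, 0, 3, 0, 0, 0, 0, 1, 0, 1, 0, 0, 0, 0, 0, 0, 1, 3, 0, 0, 0]

Z[0]=29
i=1: fresh scan; Z[1]=0
i=2: fresh scan; Z[2]=0
i=3: fresh scan; Z[3]=0
i=4: fresh scan; Z[4]=0
i=5: fresh scan; Z[5]=0
i=6: fresh scan; Z[6]=3 scan→box=[6,9)
i=7: min(r-i=2, Z[1]=0)=0; Z[7]=0
i=8: min(r-i=1, Z[2]=0)=0; Z[8]=0
i=9: fresh scan; Z[9]=0
i=10: fresh scan; Z[10]=3 scan→box=[10,13)
i=11: min(r-i=2, Z[1]=0)=0; Z[11]=0
i=12: min(r-i=1, Z[2]=0)=0; Z[12]=0
i=13: fresh scan; Z[13]=0
i=14: fresh scan; Z[14]=0
i=15: fresh scan; Z[15]=1 scan→box=[15,16)
i=16: fresh scan; Z[16]=0
i=17: fresh scan; Z[17]=1 scan→box=[17,18)
i=18: fresh scan; Z[18]=0
i=19: fresh scan; Z[19]=0
i=20: fresh scan; Z[20]=0
i=21: fresh scan; Z[21]=0
i=22: fresh scan; Z[22]=0
i=23: fresh scan; Z[23]=0
i=24: fresh scan; Z[24]=1 scan→box=[24,25)
i=25: fresh scan; Z[25]=3 scan→box=[25,28)
i=26: min(r-i=2, Z[1]=0)=0; Z[26]=0
i=27: min(r-i=1, Z[2]=0)=0; Z[27]=0
i=28: fresh scan; Z[28]=0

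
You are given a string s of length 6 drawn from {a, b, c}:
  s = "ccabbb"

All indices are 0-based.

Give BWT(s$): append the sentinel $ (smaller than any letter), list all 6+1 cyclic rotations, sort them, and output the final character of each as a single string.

rank  rotation last
    0  $ccabbb  b
    1  abbb$cc  c
    2  b$ccabb  b
    3  bb$ccab  b
    4  bbb$cca  a
    5  cabbb$c  c
    6  ccabbb$  $

bcbbac$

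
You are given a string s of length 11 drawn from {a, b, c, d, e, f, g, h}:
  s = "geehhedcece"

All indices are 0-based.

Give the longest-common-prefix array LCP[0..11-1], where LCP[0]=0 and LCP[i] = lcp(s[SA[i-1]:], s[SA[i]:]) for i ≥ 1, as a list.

sorted suffixes:
  #0 SA[0]=9  'ce'
  #1 SA[1]=7  'cece'
  #2 SA[2]=6  'dcece'
  #3 SA[3]=10  'e'
  #4 SA[4]=8  'ece'
  #5 SA[5]=5  'edcece'
  #6 SA[6]=1  'eehhedcece'
  #7 SA[7]=2  'ehhedcece'
  #8 SA[8]=0  'geehhedcece'
  #9 SA[9]=4  'hedcece'
  #10 SA[10]=3  'hhedcece'

SA = [9, 7, 6, 10, 8, 5, 1, 2, 0, 4, 3]
i: (SA[i-1],SA[i]) lcp shared
  1: (9,7) 2 'ce'
  2: (7,6) 0 ''
  3: (6,10) 0 ''
  4: (10,8) 1 'e'
  5: (8,5) 1 'e'
  6: (5,1) 1 'e'
  7: (1,2) 1 'e'
  8: (2,0) 0 ''
  9: (0,4) 0 ''
  10: (4,3) 1 'h'

[0, 2, 0, 0, 1, 1, 1, 1, 0, 0, 1]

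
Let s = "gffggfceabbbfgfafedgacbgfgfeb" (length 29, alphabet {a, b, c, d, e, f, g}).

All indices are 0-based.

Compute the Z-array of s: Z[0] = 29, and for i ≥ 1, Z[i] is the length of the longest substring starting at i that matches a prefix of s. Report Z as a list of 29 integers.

Z[0]=29
i=1: fresh scan; Z[1]=0
i=2: fresh scan; Z[2]=0
i=3: fresh scan; Z[3]=1 extend→box=[3,4)
i=4: fresh scan; Z[4]=2 extend→box=[4,6)
i=5: min(r-i=1, Z[1]=0)=0; Z[5]=0
i=6: fresh scan; Z[6]=0
i=7: fresh scan; Z[7]=0
i=8: fresh scan; Z[8]=0
i=9: fresh scan; Z[9]=0
i=10: fresh scan; Z[10]=0
i=11: fresh scan; Z[11]=0
i=12: fresh scan; Z[12]=0
i=13: fresh scan; Z[13]=2 extend→box=[13,15)
i=14: min(r-i=1, Z[1]=0)=0; Z[14]=0
i=15: fresh scan; Z[15]=0
i=16: fresh scan; Z[16]=0
i=17: fresh scan; Z[17]=0
i=18: fresh scan; Z[18]=0
i=19: fresh scan; Z[19]=1 extend→box=[19,20)
i=20: fresh scan; Z[20]=0
i=21: fresh scan; Z[21]=0
i=22: fresh scan; Z[22]=0
i=23: fresh scan; Z[23]=2 extend→box=[23,25)
i=24: min(r-i=1, Z[1]=0)=0; Z[24]=0
i=25: fresh scan; Z[25]=2 extend→box=[25,27)
i=26: min(r-i=1, Z[1]=0)=0; Z[26]=0
i=27: fresh scan; Z[27]=0
i=28: fresh scan; Z[28]=0

[29, 0, 0, 1, 2, 0, 0, 0, 0, 0, 0, 0, 0, 2, 0, 0, 0, 0, 0, 1, 0, 0, 0, 2, 0, 2, 0, 0, 0]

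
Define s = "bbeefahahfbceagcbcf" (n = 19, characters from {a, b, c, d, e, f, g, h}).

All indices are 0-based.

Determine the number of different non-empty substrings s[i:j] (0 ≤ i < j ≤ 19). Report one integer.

sorted suffixes:
  #0 SA[0]=13  'agcbcf'
  #1 SA[1]=5  'ahahfbceagcbcf'
  #2 SA[2]=7  'ahfbceagcbcf'
  #3 SA[3]=0  'bbeefahahfbceagcbcf'
  #4 SA[4]=10  'bceagcbcf'
  #5 SA[5]=16  'bcf'
  #6 SA[6]=1  'beefahahfbceagcbcf'
  #7 SA[7]=15  'cbcf'
  #8 SA[8]=11  'ceagcbcf'
  #9 SA[9]=17  'cf'
  #10 SA[10]=12  'eagcbcf'
  #11 SA[11]=2  'eefahahfbceagcbcf'
  #12 SA[12]=3  'efahahfbceagcbcf'
  #13 SA[13]=18  'f'
  #14 SA[14]=4  'fahahfbceagcbcf'
  #15 SA[15]=9  'fbceagcbcf'
  #16 SA[16]=14  'gcbcf'
  #17 SA[17]=6  'hahfbceagcbcf'
  #18 SA[18]=8  'hfbceagcbcf'

SA = [13, 5, 7, 0, 10, 16, 1, 15, 11, 17, 12, 2, 3, 18, 4, 9, 14, 6, 8]
rank  pair      lcp
   1  s[13:],s[5:]  1  'a'
   2  s[5:],s[7:]  2  'ah'
   3  s[7:],s[0:]  0  ''
   4  s[0:],s[10:]  1  'b'
   5  s[10:],s[16:]  2  'bc'
   6  s[16:],s[1:]  1  'b'
   7  s[1:],s[15:]  0  ''
   8  s[15:],s[11:]  1  'c'
   9  s[11:],s[17:]  1  'c'
  10  s[17:],s[12:]  0  ''
  11  s[12:],s[2:]  1  'e'
  12  s[2:],s[3:]  1  'e'
  13  s[3:],s[18:]  0  ''
  14  s[18:],s[4:]  1  'f'
  15  s[4:],s[9:]  1  'f'
  16  s[9:],s[14:]  0  ''
  17  s[14:],s[6:]  0  ''
  18  s[6:],s[8:]  1  'h'

n(n+1)/2 = 19·20/2 = 190
Σ LCP = 0 + 1 + 2 + 0 + 1 + 2 + 1 + 0 + 1 + 1 + 0 + 1 + 1 + 0 + 1 + 1 + 0 + 0 + 1 = 14
distinct = 190 − 14 = 176

176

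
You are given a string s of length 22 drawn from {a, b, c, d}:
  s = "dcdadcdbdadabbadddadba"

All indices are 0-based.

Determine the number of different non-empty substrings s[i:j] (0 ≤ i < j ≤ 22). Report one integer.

sorted suffixes:
  #0 SA[0]=21  'a'
  #1 SA[1]=11  'abbadddadba'
  #2 SA[2]=9  'adabbadddadba'
  #3 SA[3]=18  'adba'
  #4 SA[4]=3  'adcdbdadabbadddadba'
  #5 SA[5]=14  'adddadba'
  #6 SA[6]=20  'ba'
  #7 SA[7]=13  'badddadba'
  #8 SA[8]=12  'bbadddadba'
  #9 SA[9]=7  'bdadabbadddadba'
  #10 SA[10]=1  'cdadcdbdadabbadddadba'
  #11 SA[11]=5  'cdbdadabbadddadba'
  #12 SA[12]=10  'dabbadddadba'
  #13 SA[13]=8  'dadabbadddadba'
  #14 SA[14]=17  'dadba'
  #15 SA[15]=2  'dadcdbdadabbadddadba'
  #16 SA[16]=19  'dba'
  #17 SA[17]=6  'dbdadabbadddadba'
  #18 SA[18]=0  'dcdadcdbdadabbadddadba'
  #19 SA[19]=4  'dcdbdadabbadddadba'
  #20 SA[20]=16  'ddadba'
  #21 SA[21]=15  'dddadba'

SA = [21, 11, 9, 18, 3, 14, 20, 13, 12, 7, 1, 5, 10, 8, 17, 2, 19, 6, 0, 4, 16, 15]
i: (SA[i-1],SA[i]) lcp shared
  1: (21,11) 1 'a'
  2: (11,9) 1 'a'
  3: (9,18) 2 'ad'
  4: (18,3) 2 'ad'
  5: (3,14) 2 'ad'
  6: (14,20) 0 ''
  7: (20,13) 2 'ba'
  8: (13,12) 1 'b'
  9: (12,7) 1 'b'
  10: (7,1) 0 ''
  11: (1,5) 2 'cd'
  12: (5,10) 0 ''
  13: (10,8) 2 'da'
  14: (8,17) 3 'dad'
  15: (17,2) 3 'dad'
  16: (2,19) 1 'd'
  17: (19,6) 2 'db'
  18: (6,0) 1 'd'
  19: (0,4) 3 'dcd'
  20: (4,16) 1 'd'
  21: (16,15) 2 'dd'

n(n+1)/2 = 22·23/2 = 253
Σ LCP = 0 + 1 + 1 + 2 + 2 + 2 + 0 + 2 + 1 + 1 + 0 + 2 + 0 + 2 + 3 + 3 + 1 + 2 + 1 + 3 + 1 + 2 = 32
distinct = 253 − 32 = 221

221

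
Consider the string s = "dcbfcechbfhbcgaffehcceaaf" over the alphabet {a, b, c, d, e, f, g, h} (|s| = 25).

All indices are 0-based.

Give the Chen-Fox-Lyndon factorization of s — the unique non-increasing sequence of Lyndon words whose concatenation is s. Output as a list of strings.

emit factor 1: 'd' (i=0, period=1)
emit factor 2: 'c' (i=1, period=1)
emit factor 3: 'bfcechbfh' (i=2, period=9)
emit factor 4: 'bcg' (i=11, period=3)
emit factor 5: 'affehcce' (i=14, period=8)
emit factor 6: 'aaf' (i=22, period=3)

["d", "c", "bfcechbfh", "bcg", "affehcce", "aaf"]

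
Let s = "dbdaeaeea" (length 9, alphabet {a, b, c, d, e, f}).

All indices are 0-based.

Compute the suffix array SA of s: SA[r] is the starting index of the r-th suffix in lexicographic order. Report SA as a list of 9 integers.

rank | idx | suffix
   0 |   8 | a
   1 |   3 | aeaeea
   2 |   5 | aeea
   3 |   1 | bdaeaeea
   4 |   2 | daeaeea
   5 |   0 | dbdaeaeea
   6 |   7 | ea
   7 |   4 | eaeea
   8 |   6 | eea

[8, 3, 5, 1, 2, 0, 7, 4, 6]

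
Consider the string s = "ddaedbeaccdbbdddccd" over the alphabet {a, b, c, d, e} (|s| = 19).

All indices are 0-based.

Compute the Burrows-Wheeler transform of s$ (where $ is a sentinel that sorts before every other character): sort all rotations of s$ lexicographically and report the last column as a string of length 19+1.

deddbddacccdced$dbba

rank  rotation              last
    0  $ddaedbeaccdbbdddccd  d
    1  accdbbdddccd$ddaedbe  e
    2  aedbeaccdbbdddccd$dd  d
    3  bbdddccd$ddaedbeaccd  d
    4  bdddccd$ddaedbeaccdb  b
    5  beaccdbbdddccd$ddaed  d
    6  ccd$ddaedbeaccdbbddd  d
    7  ccdbbdddccd$ddaedbea  a
    8  cd$ddaedbeaccdbbdddc  c
    9  cdbbdddccd$ddaedbeac  c
   10  d$ddaedbeaccdbbdddcc  c
   11  daedbeaccdbbdddccd$d  d
   12  dbbdddccd$ddaedbeacc  c
   13  dbeaccdbbdddccd$ddae  e
   14  dccd$ddaedbeaccdbbdd  d
   15  ddaedbeaccdbbdddccd$  $
   16  ddccd$ddaedbeaccdbbd  d
   17  dddccd$ddaedbeaccdbb  b
   18  eaccdbbdddccd$ddaedb  b
   19  edbeaccdbbdddccd$dda  a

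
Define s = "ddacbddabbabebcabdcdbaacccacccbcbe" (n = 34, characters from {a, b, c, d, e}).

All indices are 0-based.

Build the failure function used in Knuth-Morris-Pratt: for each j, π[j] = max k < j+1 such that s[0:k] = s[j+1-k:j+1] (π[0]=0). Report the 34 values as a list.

[0, 1, 0, 0, 0, 1, 2, 3, 0, 0, 0, 0, 0, 0, 0, 0, 0, 1, 0, 1, 0, 0, 0, 0, 0, 0, 0, 0, 0, 0, 0, 0, 0, 0]

π[0] = 0
j=1 s[j]='d': π[1]=1 (border 'd')
j=2 s[j]='a': k: 1→0; π[2]=0 (border '')
j=3 s[j]='c': π[3]=0 (border '')
j=4 s[j]='b': π[4]=0 (border '')
j=5 s[j]='d': π[5]=1 (border 'd')
j=6 s[j]='d': π[6]=2 (border 'dd')
j=7 s[j]='a': π[7]=3 (border 'dda')
j=8 s[j]='b': k: 3→0; π[8]=0 (border '')
j=9 s[j]='b': π[9]=0 (border '')
j=10 s[j]='a': π[10]=0 (border '')
j=11 s[j]='b': π[11]=0 (border '')
j=12 s[j]='e': π[12]=0 (border '')
j=13 s[j]='b': π[13]=0 (border '')
j=14 s[j]='c': π[14]=0 (border '')
j=15 s[j]='a': π[15]=0 (border '')
j=16 s[j]='b': π[16]=0 (border '')
j=17 s[j]='d': π[17]=1 (border 'd')
j=18 s[j]='c': k: 1→0; π[18]=0 (border '')
j=19 s[j]='d': π[19]=1 (border 'd')
j=20 s[j]='b': k: 1→0; π[20]=0 (border '')
j=21 s[j]='a': π[21]=0 (border '')
j=22 s[j]='a': π[22]=0 (border '')
j=23 s[j]='c': π[23]=0 (border '')
j=24 s[j]='c': π[24]=0 (border '')
j=25 s[j]='c': π[25]=0 (border '')
j=26 s[j]='a': π[26]=0 (border '')
j=27 s[j]='c': π[27]=0 (border '')
j=28 s[j]='c': π[28]=0 (border '')
j=29 s[j]='c': π[29]=0 (border '')
j=30 s[j]='b': π[30]=0 (border '')
j=31 s[j]='c': π[31]=0 (border '')
j=32 s[j]='b': π[32]=0 (border '')
j=33 s[j]='e': π[33]=0 (border '')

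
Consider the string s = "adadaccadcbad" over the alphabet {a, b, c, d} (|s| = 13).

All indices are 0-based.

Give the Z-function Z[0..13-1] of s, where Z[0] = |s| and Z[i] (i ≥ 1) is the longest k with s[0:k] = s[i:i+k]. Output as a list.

[13, 0, 3, 0, 1, 0, 0, 2, 0, 0, 0, 2, 0]

Z[0]=13
i=1: outside box; Z[1]=0
i=2: outside box; Z[2]=3 scan→box=[2,5)
i=3: min(r-i=2, Z[1]=0)=0; Z[3]=0
i=4: min(r-i=1, Z[2]=3)=1; Z[4]=1
i=5: outside box; Z[5]=0
i=6: outside box; Z[6]=0
i=7: outside box; Z[7]=2 scan→box=[7,9)
i=8: min(r-i=1, Z[1]=0)=0; Z[8]=0
i=9: outside box; Z[9]=0
i=10: outside box; Z[10]=0
i=11: outside box; Z[11]=2 scan→box=[11,13)
i=12: min(r-i=1, Z[1]=0)=0; Z[12]=0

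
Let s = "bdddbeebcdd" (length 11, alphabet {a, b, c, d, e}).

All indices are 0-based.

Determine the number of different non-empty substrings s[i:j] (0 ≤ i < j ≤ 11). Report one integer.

57

rank | idx | suffix
   0 |   7 | bcdd
   1 |   0 | bdddbeebcdd
   2 |   4 | beebcdd
   3 |   8 | cdd
   4 |  10 | d
   5 |   3 | dbeebcdd
   6 |   9 | dd
   7 |   2 | ddbeebcdd
   8 |   1 | dddbeebcdd
   9 |   6 | ebcdd
  10 |   5 | eebcdd

SA = [7, 0, 4, 8, 10, 3, 9, 2, 1, 6, 5]
rank  pair      lcp
   1  s[7:],s[0:]  1  'b'
   2  s[0:],s[4:]  1  'b'
   3  s[4:],s[8:]  0  ''
   4  s[8:],s[10:]  0  ''
   5  s[10:],s[3:]  1  'd'
   6  s[3:],s[9:]  1  'd'
   7  s[9:],s[2:]  2  'dd'
   8  s[2:],s[1:]  2  'dd'
   9  s[1:],s[6:]  0  ''
  10  s[6:],s[5:]  1  'e'

n(n+1)/2 = 11·12/2 = 66
Σ LCP = 0 + 1 + 1 + 0 + 0 + 1 + 1 + 2 + 2 + 0 + 1 = 9
distinct = 66 − 9 = 57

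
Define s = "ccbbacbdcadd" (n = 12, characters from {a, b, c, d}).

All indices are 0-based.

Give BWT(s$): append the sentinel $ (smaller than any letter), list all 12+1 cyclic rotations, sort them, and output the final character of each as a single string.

dbcbccdca$dba

rank  rotation       last
    0  $ccbbacbdcadd  d
    1  acbdcadd$ccbb  b
    2  add$ccbbacbdc  c
    3  bacbdcadd$ccb  b
    4  bbacbdcadd$cc  c
    5  bdcadd$ccbbac  c
    6  cadd$ccbbacbd  d
    7  cbbacbdcadd$c  c
    8  cbdcadd$ccbba  a
    9  ccbbacbdcadd$  $
   10  d$ccbbacbdcad  d
   11  dcadd$ccbbacb  b
   12  dd$ccbbacbdca  a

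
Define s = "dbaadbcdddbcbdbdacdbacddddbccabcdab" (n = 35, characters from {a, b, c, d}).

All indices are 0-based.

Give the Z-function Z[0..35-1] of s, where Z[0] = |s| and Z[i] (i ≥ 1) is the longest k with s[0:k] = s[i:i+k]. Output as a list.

Z[0]=35
i=1: outside box; Z[1]=0
i=2: outside box; Z[2]=0
i=3: outside box; Z[3]=0
i=4: outside box; Z[4]=2 scan→box=[4,6)
i=5: min(r-i=1, Z[1]=0)=0; Z[5]=0
i=6: outside box; Z[6]=0
i=7: outside box; Z[7]=1 scan→box=[7,8)
i=8: outside box; Z[8]=1 scan→box=[8,9)
i=9: outside box; Z[9]=2 scan→box=[9,11)
i=10: min(r-i=1, Z[1]=0)=0; Z[10]=0
i=11: outside box; Z[11]=0
i=12: outside box; Z[12]=0
i=13: outside box; Z[13]=2 scan→box=[13,15)
i=14: min(r-i=1, Z[1]=0)=0; Z[14]=0
i=15: outside box; Z[15]=1 scan→box=[15,16)
i=16: outside box; Z[16]=0
i=17: outside box; Z[17]=0
i=18: outside box; Z[18]=3 scan→box=[18,21)
i=19: min(r-i=2, Z[1]=0)=0; Z[19]=0
i=20: min(r-i=1, Z[2]=0)=0; Z[20]=0
i=21: outside box; Z[21]=0
i=22: outside box; Z[22]=1 scan→box=[22,23)
i=23: outside box; Z[23]=1 scan→box=[23,24)
i=24: outside box; Z[24]=1 scan→box=[24,25)
i=25: outside box; Z[25]=2 scan→box=[25,27)
i=26: min(r-i=1, Z[1]=0)=0; Z[26]=0
i=27: outside box; Z[27]=0
i=28: outside box; Z[28]=0
i=29: outside box; Z[29]=0
i=30: outside box; Z[30]=0
i=31: outside box; Z[31]=0
i=32: outside box; Z[32]=1 scan→box=[32,33)
i=33: outside box; Z[33]=0
i=34: outside box; Z[34]=0

[35, 0, 0, 0, 2, 0, 0, 1, 1, 2, 0, 0, 0, 2, 0, 1, 0, 0, 3, 0, 0, 0, 1, 1, 1, 2, 0, 0, 0, 0, 0, 0, 1, 0, 0]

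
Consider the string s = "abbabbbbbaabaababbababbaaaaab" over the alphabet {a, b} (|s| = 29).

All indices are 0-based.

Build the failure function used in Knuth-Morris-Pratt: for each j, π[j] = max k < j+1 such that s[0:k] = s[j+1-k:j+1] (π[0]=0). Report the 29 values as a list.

[0, 0, 0, 1, 2, 3, 0, 0, 0, 1, 1, 2, 1, 1, 2, 1, 2, 3, 4, 5, 1, 2, 3, 4, 1, 1, 1, 1, 2]

π[0] = 0
j=1 s[j]='b': π[1]=0 (border '')
j=2 s[j]='b': π[2]=0 (border '')
j=3 s[j]='a': π[3]=1 (border 'a')
j=4 s[j]='b': π[4]=2 (border 'ab')
j=5 s[j]='b': π[5]=3 (border 'abb')
j=6 s[j]='b': k: 3→0; π[6]=0 (border '')
j=7 s[j]='b': π[7]=0 (border '')
j=8 s[j]='b': π[8]=0 (border '')
j=9 s[j]='a': π[9]=1 (border 'a')
j=10 s[j]='a': k: 1→0; π[10]=1 (border 'a')
j=11 s[j]='b': π[11]=2 (border 'ab')
j=12 s[j]='a': k: 2→0; π[12]=1 (border 'a')
j=13 s[j]='a': k: 1→0; π[13]=1 (border 'a')
j=14 s[j]='b': π[14]=2 (border 'ab')
j=15 s[j]='a': k: 2→0; π[15]=1 (border 'a')
j=16 s[j]='b': π[16]=2 (border 'ab')
j=17 s[j]='b': π[17]=3 (border 'abb')
j=18 s[j]='a': π[18]=4 (border 'abba')
j=19 s[j]='b': π[19]=5 (border 'abbab')
j=20 s[j]='a': k: 5→2→0; π[20]=1 (border 'a')
j=21 s[j]='b': π[21]=2 (border 'ab')
j=22 s[j]='b': π[22]=3 (border 'abb')
j=23 s[j]='a': π[23]=4 (border 'abba')
j=24 s[j]='a': k: 4→1→0; π[24]=1 (border 'a')
j=25 s[j]='a': k: 1→0; π[25]=1 (border 'a')
j=26 s[j]='a': k: 1→0; π[26]=1 (border 'a')
j=27 s[j]='a': k: 1→0; π[27]=1 (border 'a')
j=28 s[j]='b': π[28]=2 (border 'ab')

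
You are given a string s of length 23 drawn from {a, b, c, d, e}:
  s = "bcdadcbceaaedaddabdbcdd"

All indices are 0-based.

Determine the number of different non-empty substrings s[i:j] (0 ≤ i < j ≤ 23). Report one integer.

rank | idx | suffix
   0 |   9 | aaedaddabdbcdd
   1 |  16 | abdbcdd
   2 |   3 | adcbceaaedaddabdbcdd
   3 |  13 | addabdbcdd
   4 |  10 | aedaddabdbcdd
   5 |   0 | bcdadcbceaaedaddabdbcdd
   6 |  19 | bcdd
   7 |   6 | bceaaedaddabdbcdd
   8 |  17 | bdbcdd
   9 |   5 | cbceaaedaddabdbcdd
  10 |   1 | cdadcbceaaedaddabdbcdd
  11 |  20 | cdd
  12 |   7 | ceaaedaddabdbcdd
  13 |  22 | d
  14 |  15 | dabdbcdd
  15 |   2 | dadcbceaaedaddabdbcdd
  16 |  12 | daddabdbcdd
  17 |  18 | dbcdd
  18 |   4 | dcbceaaedaddabdbcdd
  19 |  21 | dd
  20 |  14 | ddabdbcdd
  21 |   8 | eaaedaddabdbcdd
  22 |  11 | edaddabdbcdd

SA = [9, 16, 3, 13, 10, 0, 19, 6, 17, 5, 1, 20, 7, 22, 15, 2, 12, 18, 4, 21, 14, 8, 11]
i: (SA[i-1],SA[i]) lcp shared
  1: (9,16) 1 'a'
  2: (16,3) 1 'a'
  3: (3,13) 2 'ad'
  4: (13,10) 1 'a'
  5: (10,0) 0 ''
  6: (0,19) 3 'bcd'
  7: (19,6) 2 'bc'
  8: (6,17) 1 'b'
  9: (17,5) 0 ''
  10: (5,1) 1 'c'
  11: (1,20) 2 'cd'
  12: (20,7) 1 'c'
  13: (7,22) 0 ''
  14: (22,15) 1 'd'
  15: (15,2) 2 'da'
  16: (2,12) 3 'dad'
  17: (12,18) 1 'd'
  18: (18,4) 1 'd'
  19: (4,21) 1 'd'
  20: (21,14) 2 'dd'
  21: (14,8) 0 ''
  22: (8,11) 1 'e'

n(n+1)/2 = 23·24/2 = 276
Σ LCP = 0 + 1 + 1 + 2 + 1 + 0 + 3 + 2 + 1 + 0 + 1 + 2 + 1 + 0 + 1 + 2 + 3 + 1 + 1 + 1 + 2 + 0 + 1 = 27
distinct = 276 − 27 = 249

249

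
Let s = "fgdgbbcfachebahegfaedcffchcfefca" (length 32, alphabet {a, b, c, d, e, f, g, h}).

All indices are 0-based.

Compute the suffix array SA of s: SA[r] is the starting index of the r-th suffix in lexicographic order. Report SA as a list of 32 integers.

rank→(start, suffix):
  0 → (31, 'a')
  1 → (8, 'achebahegfaedcffchcfefca')
  2 → (18, 'aedcffchcfefca')
  3 → (13, 'ahegfaedcffchcfefca')
  4 → (12, 'bahegfaedcffchcfefca')
  5 → (4, 'bbcfachebahegfaedcffchcfefca')
  6 → (5, 'bcfachebahegfaedcffchcfefca')
  7 → (30, 'ca')
  8 → (6, 'cfachebahegfaedcffchcfefca')
  9 → (26, 'cfefca')
  10 → (21, 'cffchcfefca')
  11 → (24, 'chcfefca')
  12 → (9, 'chebahegfaedcffchcfefca')
  13 → (20, 'dcffchcfefca')
  14 → (2, 'dgbbcfachebahegfaedcffchcfefca')
  15 → (11, 'ebahegfaedcffchcfefca')
  16 → (19, 'edcffchcfefca')
  17 → (28, 'efca')
  18 → (15, 'egfaedcffchcfefca')
  19 → (7, 'fachebahegfaedcffchcfefca')
  20 → (17, 'faedcffchcfefca')
  21 → (29, 'fca')
  22 → (23, 'fchcfefca')
  23 → (27, 'fefca')
  24 → (22, 'ffchcfefca')
  25 → (0, 'fgdgbbcfachebahegfaedcffchcfefca')
  26 → (3, 'gbbcfachebahegfaedcffchcfefca')
  27 → (1, 'gdgbbcfachebahegfaedcffchcfefca')
  28 → (16, 'gfaedcffchcfefca')
  29 → (25, 'hcfefca')
  30 → (10, 'hebahegfaedcffchcfefca')
  31 → (14, 'hegfaedcffchcfefca')

[31, 8, 18, 13, 12, 4, 5, 30, 6, 26, 21, 24, 9, 20, 2, 11, 19, 28, 15, 7, 17, 29, 23, 27, 22, 0, 3, 1, 16, 25, 10, 14]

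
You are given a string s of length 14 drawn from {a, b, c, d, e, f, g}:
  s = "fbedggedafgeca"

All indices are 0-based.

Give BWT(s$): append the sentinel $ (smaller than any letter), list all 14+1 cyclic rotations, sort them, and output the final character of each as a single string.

acdfeeeggb$afgd

rank  rotation         last
    0  $fbedggedafgeca  a
    1  a$fbedggedafgec  c
    2  afgeca$fbedgged  d
    3  bedggedafgeca$f  f
    4  ca$fbedggedafge  e
    5  dafgeca$fbedgge  e
    6  dggedafgeca$fbe  e
    7  eca$fbedggedafg  g
    8  edafgeca$fbedgg  g
    9  edggedafgeca$fb  b
   10  fbedggedafgeca$  $
   11  fgeca$fbedggeda  a
   12  geca$fbedggedaf  f
   13  gedafgeca$fbedg  g
   14  ggedafgeca$fbed  d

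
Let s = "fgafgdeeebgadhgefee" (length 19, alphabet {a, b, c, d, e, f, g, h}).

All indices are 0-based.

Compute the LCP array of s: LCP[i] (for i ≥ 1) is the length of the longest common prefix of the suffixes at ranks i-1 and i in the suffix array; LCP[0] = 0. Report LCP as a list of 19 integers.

[0, 1, 0, 0, 1, 0, 1, 1, 2, 2, 1, 0, 1, 2, 0, 2, 1, 1, 0]

rank→(start, suffix):
  0 → (11, 'adhgefee')
  1 → (2, 'afgdeeebgadhgefee')
  2 → (9, 'bgadhgefee')
  3 → (5, 'deeebgadhgefee')
  4 → (12, 'dhgefee')
  5 → (18, 'e')
  6 → (8, 'ebgadhgefee')
  7 → (17, 'ee')
  8 → (7, 'eebgadhgefee')
  9 → (6, 'eeebgadhgefee')
  10 → (15, 'efee')
  11 → (16, 'fee')
  12 → (0, 'fgafgdeeebgadhgefee')
  13 → (3, 'fgdeeebgadhgefee')
  14 → (10, 'gadhgefee')
  15 → (1, 'gafgdeeebgadhgefee')
  16 → (4, 'gdeeebgadhgefee')
  17 → (14, 'gefee')
  18 → (13, 'hgefee')

SA = [11, 2, 9, 5, 12, 18, 8, 17, 7, 6, 15, 16, 0, 3, 10, 1, 4, 14, 13]
[i] adj suffixes → lcp
  [1] 11/2 → 1 ('a')
  [2] 2/9 → 0 ('')
  [3] 9/5 → 0 ('')
  [4] 5/12 → 1 ('d')
  [5] 12/18 → 0 ('')
  [6] 18/8 → 1 ('e')
  [7] 8/17 → 1 ('e')
  [8] 17/7 → 2 ('ee')
  [9] 7/6 → 2 ('ee')
  [10] 6/15 → 1 ('e')
  [11] 15/16 → 0 ('')
  [12] 16/0 → 1 ('f')
  [13] 0/3 → 2 ('fg')
  [14] 3/10 → 0 ('')
  [15] 10/1 → 2 ('ga')
  [16] 1/4 → 1 ('g')
  [17] 4/14 → 1 ('g')
  [18] 14/13 → 0 ('')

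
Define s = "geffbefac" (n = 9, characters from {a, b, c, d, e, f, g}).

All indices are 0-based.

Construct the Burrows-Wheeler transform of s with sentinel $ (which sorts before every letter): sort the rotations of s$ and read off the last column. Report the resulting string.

cffabgefe$

rank  rotation    last
    0  $geffbefac  c
    1  ac$geffbef  f
    2  befac$geff  f
    3  c$geffbefa  a
    4  efac$geffb  b
    5  effbefac$g  g
    6  fac$geffbe  e
    7  fbefac$gef  f
    8  ffbefac$ge  e
    9  geffbefac$  $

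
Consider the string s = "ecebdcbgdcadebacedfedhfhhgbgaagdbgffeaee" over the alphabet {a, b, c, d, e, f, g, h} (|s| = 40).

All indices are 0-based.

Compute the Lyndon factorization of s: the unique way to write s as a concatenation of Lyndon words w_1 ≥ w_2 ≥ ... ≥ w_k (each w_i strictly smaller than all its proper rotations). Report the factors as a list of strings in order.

emit factor 1: 'e' (i=0, period=1)
emit factor 2: 'ce' (i=1, period=2)
emit factor 3: 'bdcbgdc' (i=3, period=7)
emit factor 4: 'adeb' (i=10, period=4)
emit factor 5: 'acedfedhfhhgbg' (i=14, period=14)
emit factor 6: 'aagdbgffeaee' (i=28, period=12)

["e", "ce", "bdcbgdc", "adeb", "acedfedhfhhgbg", "aagdbgffeaee"]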